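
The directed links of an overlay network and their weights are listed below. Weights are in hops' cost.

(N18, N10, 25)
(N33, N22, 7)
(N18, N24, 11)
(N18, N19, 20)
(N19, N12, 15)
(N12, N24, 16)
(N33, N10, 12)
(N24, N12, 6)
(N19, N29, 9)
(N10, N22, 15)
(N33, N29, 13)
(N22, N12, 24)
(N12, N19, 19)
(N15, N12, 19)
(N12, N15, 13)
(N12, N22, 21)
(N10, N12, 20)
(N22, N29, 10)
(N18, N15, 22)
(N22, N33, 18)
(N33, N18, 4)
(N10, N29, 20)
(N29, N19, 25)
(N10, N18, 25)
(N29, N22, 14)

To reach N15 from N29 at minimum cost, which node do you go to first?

Compare a few routes:
N29 - N22 - N12 - N15: 14+24+13 = 51
N29 - N19 - N12 - N15: 25+15+13 = 53
Cheapest is N29 - N22 - N12 - N15 at 51 hops' cost.
So from N29 the first move is to N22.

N22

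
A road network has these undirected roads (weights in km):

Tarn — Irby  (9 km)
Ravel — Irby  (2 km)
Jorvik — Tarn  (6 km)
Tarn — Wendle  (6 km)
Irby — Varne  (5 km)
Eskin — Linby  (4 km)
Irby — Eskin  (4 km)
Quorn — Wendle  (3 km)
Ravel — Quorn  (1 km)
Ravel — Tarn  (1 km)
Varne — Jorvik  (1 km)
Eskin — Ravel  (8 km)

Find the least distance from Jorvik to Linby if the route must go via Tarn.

Shortest Jorvik→Tarn: Jorvik → Tarn = 6
Best Tarn to Linby: Tarn → Ravel → Irby → Eskin → Linby costing 11
Total via Tarn: 6 + 11 = 17 km.

17 km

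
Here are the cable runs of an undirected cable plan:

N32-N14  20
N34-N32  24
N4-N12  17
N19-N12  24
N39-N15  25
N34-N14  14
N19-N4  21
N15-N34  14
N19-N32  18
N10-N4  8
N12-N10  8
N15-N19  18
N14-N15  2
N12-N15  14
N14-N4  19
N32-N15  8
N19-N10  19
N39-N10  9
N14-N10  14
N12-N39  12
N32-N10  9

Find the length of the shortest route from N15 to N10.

16

Shortest distances from N15:
N15: 0
N14: 2  (via N15)
N32: 8  (via N15)
N34: 14  (via N15)
N12: 14  (via N15)
N10: 16  (via N14)
Shortest route: N15 → N14 → N10 = 16.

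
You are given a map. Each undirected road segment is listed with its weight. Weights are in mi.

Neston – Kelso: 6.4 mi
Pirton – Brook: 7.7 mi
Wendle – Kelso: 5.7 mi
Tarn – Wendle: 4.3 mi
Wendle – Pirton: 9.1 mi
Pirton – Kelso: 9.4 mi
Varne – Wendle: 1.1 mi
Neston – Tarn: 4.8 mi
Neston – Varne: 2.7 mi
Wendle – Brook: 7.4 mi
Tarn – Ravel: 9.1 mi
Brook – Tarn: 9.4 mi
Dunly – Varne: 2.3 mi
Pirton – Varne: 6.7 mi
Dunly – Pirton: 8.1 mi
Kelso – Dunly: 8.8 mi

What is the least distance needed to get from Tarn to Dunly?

Settle nodes by increasing distance from Tarn:
Tarn: 0
Wendle: 4.3  (via Tarn)
Neston: 4.8  (via Tarn)
Varne: 5.4  (via Wendle)
Dunly: 7.7  (via Varne)
Shortest route: Tarn → Wendle → Varne → Dunly = 7.7 mi.

7.7 mi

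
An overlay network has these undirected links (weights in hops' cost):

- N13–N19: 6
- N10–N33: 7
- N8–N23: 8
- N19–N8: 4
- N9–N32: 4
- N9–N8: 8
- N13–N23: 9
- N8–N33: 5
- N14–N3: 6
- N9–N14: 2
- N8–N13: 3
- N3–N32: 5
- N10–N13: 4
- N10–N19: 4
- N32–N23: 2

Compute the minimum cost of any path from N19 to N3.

Settle nodes by increasing distance from N19:
N19: 0
N8: 4  (via N19)
N10: 4  (via N19)
N13: 6  (via N19)
N33: 9  (via N8)
N23: 12  (via N8)
N9: 12  (via N8)
N14: 14  (via N9)
N32: 14  (via N23)
N3: 19  (via N32)
Shortest route: N19–N8–N23–N32–N3 = 19 hops' cost.

19 hops' cost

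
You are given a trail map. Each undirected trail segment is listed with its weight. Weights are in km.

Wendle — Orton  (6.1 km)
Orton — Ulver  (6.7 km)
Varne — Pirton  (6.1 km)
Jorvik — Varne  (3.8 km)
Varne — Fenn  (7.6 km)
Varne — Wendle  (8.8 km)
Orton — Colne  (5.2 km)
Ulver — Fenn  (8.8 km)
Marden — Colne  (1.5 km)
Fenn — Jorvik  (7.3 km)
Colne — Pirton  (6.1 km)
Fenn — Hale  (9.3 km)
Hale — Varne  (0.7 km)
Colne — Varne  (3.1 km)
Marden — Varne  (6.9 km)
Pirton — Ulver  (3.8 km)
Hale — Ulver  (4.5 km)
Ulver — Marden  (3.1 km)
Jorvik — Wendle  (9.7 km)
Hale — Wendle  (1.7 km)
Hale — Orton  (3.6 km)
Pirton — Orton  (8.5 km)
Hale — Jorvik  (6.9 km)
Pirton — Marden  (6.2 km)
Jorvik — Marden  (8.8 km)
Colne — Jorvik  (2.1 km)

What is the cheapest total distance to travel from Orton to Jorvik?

7.3 km

Compare a few routes:
Orton → Hale → Jorvik: 3.6+6.9 = 10.5
Orton → Hale → Varne → Colne → Jorvik: 3.6+0.7+3.1+2.1 = 9.5
Orton → Colne → Jorvik: 5.2+2.1 = 7.3
Orton → Hale → Varne → Jorvik: 3.6+0.7+3.8 = 8.1
Cheapest is Orton → Colne → Jorvik at 7.3 km.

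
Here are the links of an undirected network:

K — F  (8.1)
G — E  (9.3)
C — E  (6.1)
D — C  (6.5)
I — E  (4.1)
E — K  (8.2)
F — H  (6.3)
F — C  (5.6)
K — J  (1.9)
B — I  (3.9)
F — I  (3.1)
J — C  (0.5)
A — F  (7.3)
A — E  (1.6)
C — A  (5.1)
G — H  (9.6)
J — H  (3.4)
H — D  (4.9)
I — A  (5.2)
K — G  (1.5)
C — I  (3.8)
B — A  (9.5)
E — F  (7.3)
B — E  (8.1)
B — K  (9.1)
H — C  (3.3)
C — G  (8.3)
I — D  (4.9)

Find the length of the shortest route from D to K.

8.9

Enumerating some paths:
D - I - C - J - K: 4.9+3.8+0.5+1.9 = 11.1
D - H - C - J - K: 4.9+3.3+0.5+1.9 = 10.6
D - H - J - K: 4.9+3.4+1.9 = 10.2
D - C - J - K: 6.5+0.5+1.9 = 8.9
The minimum is 8.9 via D - C - J - K.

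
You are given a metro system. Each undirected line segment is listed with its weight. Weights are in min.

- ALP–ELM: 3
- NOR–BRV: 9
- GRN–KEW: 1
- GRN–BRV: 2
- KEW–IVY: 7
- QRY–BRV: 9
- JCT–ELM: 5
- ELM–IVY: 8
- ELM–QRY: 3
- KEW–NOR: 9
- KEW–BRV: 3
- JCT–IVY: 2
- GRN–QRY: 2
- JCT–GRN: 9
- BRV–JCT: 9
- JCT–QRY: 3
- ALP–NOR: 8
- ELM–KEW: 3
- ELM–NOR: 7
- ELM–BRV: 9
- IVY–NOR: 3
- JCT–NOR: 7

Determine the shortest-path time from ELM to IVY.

7 min

Shortest distances from ELM:
ELM: 0
QRY: 3  (via ELM)
ALP: 3  (via ELM)
KEW: 3  (via ELM)
GRN: 4  (via KEW)
JCT: 5  (via ELM)
BRV: 6  (via KEW)
IVY: 7  (via JCT)
Shortest route: ELM–JCT–IVY = 7 min.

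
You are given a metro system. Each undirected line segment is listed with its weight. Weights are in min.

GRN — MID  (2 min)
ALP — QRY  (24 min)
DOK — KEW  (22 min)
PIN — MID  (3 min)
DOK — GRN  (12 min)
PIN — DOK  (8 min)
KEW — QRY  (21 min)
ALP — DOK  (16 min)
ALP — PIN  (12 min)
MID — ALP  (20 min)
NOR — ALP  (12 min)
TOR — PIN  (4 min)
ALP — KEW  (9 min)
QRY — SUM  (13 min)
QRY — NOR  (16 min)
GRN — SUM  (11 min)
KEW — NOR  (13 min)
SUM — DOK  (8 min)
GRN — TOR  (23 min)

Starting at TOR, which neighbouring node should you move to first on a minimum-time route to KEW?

PIN

Compare a few routes:
TOR → PIN → DOK → KEW: 4+8+22 = 34
TOR → PIN → MID → ALP → KEW: 4+3+20+9 = 36
TOR → PIN → ALP → KEW: 4+12+9 = 25
TOR → PIN → DOK → ALP → KEW: 4+8+16+9 = 37
The minimum is 25 min via TOR → PIN → ALP → KEW.
So from TOR the first move is to PIN.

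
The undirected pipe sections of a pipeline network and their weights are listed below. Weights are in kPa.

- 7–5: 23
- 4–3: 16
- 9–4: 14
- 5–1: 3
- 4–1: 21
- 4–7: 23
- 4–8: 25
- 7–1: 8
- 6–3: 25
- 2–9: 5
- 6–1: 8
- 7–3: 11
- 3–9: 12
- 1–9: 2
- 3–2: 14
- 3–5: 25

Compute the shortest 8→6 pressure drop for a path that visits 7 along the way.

64 kPa

Shortest 8→7: 8 → 4 → 7 = 48
Shortest 7→6: 7 → 1 → 6 = 16
Total via 7: 48 + 16 = 64 kPa.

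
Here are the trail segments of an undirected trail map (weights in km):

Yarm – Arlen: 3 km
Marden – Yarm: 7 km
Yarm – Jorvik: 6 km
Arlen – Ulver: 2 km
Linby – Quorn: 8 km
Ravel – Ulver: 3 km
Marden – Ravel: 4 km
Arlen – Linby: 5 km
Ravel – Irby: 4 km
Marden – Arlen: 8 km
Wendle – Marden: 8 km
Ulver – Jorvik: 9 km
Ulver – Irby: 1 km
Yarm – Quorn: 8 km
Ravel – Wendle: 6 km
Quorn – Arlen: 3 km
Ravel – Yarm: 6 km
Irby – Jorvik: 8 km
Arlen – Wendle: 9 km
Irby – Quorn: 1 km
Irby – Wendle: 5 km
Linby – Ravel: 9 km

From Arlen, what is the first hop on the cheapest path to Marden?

Candidate routes:
Arlen - Ulver - Ravel - Marden: 2+3+4 = 9
Arlen - Yarm - Marden: 3+7 = 10
Arlen - Marden: 8 = 8
The minimum is 8 km via Arlen - Marden.
So from Arlen the first move is to Marden.

Marden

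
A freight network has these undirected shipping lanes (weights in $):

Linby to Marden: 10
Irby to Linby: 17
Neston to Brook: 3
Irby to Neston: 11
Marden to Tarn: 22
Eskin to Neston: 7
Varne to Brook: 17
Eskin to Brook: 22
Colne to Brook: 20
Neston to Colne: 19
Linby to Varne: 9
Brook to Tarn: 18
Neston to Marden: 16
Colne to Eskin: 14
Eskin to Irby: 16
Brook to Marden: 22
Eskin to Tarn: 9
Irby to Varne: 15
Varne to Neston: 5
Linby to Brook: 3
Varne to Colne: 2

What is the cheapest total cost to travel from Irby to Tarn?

$25

Enumerating some paths:
Irby - Neston - Eskin - Tarn: 11+7+9 = 27
Irby - Eskin - Tarn: 16+9 = 25
Irby - Neston - Brook - Tarn: 11+3+18 = 32
The minimum is $25 via Irby - Eskin - Tarn.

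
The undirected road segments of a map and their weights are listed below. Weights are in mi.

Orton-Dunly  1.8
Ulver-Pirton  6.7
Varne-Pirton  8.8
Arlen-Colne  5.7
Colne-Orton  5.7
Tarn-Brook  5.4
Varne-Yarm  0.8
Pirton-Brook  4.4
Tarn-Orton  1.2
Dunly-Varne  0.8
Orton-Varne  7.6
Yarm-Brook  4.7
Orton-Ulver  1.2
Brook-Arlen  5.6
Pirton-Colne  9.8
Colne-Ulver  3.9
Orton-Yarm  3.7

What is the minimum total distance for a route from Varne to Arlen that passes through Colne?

13.4 mi

Best Varne to Colne: Varne–Dunly–Orton–Ulver–Colne costing 7.7
Best Colne to Arlen: Colne–Arlen costing 5.7
Total via Colne: 7.7 + 5.7 = 13.4 mi.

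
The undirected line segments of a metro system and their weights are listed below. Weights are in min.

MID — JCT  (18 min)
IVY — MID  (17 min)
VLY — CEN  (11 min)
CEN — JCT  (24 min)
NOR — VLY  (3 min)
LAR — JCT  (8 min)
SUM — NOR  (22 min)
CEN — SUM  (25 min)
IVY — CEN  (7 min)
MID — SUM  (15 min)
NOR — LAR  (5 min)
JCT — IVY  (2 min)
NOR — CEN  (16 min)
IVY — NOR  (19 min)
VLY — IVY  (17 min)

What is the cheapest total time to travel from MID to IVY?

Compare a few routes:
MID → IVY: 17 = 17
MID → JCT → IVY: 18+2 = 20
Cheapest is MID → IVY at 17 min.

17 min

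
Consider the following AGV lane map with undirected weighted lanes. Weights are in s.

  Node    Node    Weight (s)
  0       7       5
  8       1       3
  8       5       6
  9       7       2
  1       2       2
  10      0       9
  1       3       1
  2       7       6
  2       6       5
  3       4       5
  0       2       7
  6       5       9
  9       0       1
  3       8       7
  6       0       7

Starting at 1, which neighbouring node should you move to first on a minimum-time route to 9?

2

Enumerating some paths:
1 - 2 - 7 - 9: 2+6+2 = 10
1 - 2 - 7 - 0 - 9: 2+6+5+1 = 14
The minimum is 10 s via 1 - 2 - 7 - 9.
So from 1 the first move is to 2.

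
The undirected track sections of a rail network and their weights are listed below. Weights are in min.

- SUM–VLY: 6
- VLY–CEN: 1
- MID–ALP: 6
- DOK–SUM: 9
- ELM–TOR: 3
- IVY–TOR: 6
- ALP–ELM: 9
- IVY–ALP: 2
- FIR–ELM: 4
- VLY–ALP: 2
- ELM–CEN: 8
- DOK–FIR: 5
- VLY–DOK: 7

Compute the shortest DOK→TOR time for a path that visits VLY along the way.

17 min

Shortest DOK→VLY: DOK → VLY = 7
Shortest VLY→TOR: VLY → ALP → IVY → TOR = 10
Total via VLY: 7 + 10 = 17 min.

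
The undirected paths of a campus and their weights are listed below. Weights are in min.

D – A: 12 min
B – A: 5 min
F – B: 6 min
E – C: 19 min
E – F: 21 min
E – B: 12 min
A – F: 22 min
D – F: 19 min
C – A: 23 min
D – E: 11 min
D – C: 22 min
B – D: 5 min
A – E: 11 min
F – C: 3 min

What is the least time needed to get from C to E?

19 min

Compare a few routes:
C–E: 19 = 19
C–F–B–E: 3+6+12 = 21
C–F–B–D–E: 3+6+5+11 = 25
C–F–E: 3+21 = 24
Cheapest is C–E at 19 min.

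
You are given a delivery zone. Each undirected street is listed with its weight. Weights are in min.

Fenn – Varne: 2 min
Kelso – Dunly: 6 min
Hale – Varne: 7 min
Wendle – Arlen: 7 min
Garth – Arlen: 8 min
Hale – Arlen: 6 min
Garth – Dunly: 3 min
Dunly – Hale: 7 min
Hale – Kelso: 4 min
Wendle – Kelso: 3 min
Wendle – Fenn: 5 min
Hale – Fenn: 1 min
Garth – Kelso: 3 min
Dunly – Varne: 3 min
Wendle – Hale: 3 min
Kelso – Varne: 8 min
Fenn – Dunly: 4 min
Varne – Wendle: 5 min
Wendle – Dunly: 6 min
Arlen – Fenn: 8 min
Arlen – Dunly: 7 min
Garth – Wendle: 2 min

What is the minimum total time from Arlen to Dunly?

Settle nodes by increasing distance from Arlen:
Arlen: 0
Hale: 6  (via Arlen)
Fenn: 7  (via Hale)
Wendle: 7  (via Arlen)
Dunly: 7  (via Arlen)
Shortest route: Arlen → Dunly = 7 min.

7 min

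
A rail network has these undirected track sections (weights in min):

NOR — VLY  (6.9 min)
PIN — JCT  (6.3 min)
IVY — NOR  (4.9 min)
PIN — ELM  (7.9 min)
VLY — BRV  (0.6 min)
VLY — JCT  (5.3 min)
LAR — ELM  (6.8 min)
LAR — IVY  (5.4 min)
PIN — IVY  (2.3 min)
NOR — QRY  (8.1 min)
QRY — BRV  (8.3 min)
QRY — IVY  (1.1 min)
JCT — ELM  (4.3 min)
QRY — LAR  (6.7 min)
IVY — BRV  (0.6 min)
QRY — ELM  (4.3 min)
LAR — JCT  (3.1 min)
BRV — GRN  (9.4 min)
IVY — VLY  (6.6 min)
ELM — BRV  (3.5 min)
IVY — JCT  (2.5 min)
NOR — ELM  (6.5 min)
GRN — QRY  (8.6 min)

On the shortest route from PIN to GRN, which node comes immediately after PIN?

IVY

Enumerating some paths:
PIN - IVY - QRY - GRN: 2.3+1.1+8.6 = 12
PIN - IVY - BRV - GRN: 2.3+0.6+9.4 = 12.3
PIN - JCT - IVY - QRY - GRN: 6.3+2.5+1.1+8.6 = 18.5
The minimum is 12 min via PIN - IVY - QRY - GRN.
So from PIN the first move is to IVY.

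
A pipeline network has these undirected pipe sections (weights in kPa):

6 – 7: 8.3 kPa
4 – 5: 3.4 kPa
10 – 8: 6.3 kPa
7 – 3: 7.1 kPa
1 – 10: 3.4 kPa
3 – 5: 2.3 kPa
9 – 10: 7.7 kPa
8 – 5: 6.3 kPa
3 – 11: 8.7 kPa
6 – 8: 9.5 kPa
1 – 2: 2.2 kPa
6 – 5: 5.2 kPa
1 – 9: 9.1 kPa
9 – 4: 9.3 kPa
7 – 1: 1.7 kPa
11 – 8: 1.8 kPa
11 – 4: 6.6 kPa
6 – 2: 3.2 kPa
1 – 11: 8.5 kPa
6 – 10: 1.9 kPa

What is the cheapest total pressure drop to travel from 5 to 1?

Enumerating some paths:
5 → 6 → 10 → 1: 5.2+1.9+3.4 = 10.5
5 → 6 → 2 → 1: 5.2+3.2+2.2 = 10.6
5 → 3 → 7 → 1: 2.3+7.1+1.7 = 11.1
The minimum is 10.5 kPa via 5 → 6 → 10 → 1.

10.5 kPa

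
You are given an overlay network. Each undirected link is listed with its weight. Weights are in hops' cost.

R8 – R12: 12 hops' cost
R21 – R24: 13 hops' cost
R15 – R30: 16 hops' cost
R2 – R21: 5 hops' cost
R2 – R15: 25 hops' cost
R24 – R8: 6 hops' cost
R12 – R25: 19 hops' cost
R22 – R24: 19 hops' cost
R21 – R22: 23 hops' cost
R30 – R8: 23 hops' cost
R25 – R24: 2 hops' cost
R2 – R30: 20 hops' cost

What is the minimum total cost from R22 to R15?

53 hops' cost

Candidate routes:
R22 → R21 → R2 → R15: 23+5+25 = 53
R22 → R24 → R21 → R2 → R15: 19+13+5+25 = 62
Cheapest is R22 → R21 → R2 → R15 at 53 hops' cost.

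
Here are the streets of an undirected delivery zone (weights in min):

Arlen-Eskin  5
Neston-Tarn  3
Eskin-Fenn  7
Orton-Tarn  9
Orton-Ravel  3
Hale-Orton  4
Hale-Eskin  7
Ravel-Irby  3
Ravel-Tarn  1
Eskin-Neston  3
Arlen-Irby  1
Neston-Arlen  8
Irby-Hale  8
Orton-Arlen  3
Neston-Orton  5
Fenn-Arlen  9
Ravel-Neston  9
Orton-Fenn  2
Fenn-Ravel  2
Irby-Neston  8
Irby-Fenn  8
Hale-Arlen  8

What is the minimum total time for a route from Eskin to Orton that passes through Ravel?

Shortest Eskin→Ravel: Eskin → Neston → Tarn → Ravel = 7
Shortest Ravel→Orton: Ravel → Orton = 3
Total via Ravel: 7 + 3 = 10 min.

10 min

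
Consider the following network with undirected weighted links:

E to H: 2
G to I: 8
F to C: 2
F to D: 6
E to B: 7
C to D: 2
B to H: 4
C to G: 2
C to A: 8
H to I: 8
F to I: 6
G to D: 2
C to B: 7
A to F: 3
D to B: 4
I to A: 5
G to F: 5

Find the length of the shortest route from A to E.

Shortest distances from A:
A: 0
F: 3  (via A)
C: 5  (via F)
I: 5  (via A)
D: 7  (via C)
G: 7  (via C)
B: 11  (via D)
H: 13  (via I)
E: 15  (via H)
Shortest route: A–I–H–E = 15.

15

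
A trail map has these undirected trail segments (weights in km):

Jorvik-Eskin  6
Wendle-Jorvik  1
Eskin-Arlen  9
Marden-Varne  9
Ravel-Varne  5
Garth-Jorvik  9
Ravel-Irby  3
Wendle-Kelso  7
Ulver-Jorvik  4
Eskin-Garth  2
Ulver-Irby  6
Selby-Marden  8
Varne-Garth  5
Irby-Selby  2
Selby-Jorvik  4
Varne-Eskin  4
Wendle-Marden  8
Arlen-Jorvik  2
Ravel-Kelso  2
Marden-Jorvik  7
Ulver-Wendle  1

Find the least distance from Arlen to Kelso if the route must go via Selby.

13 km

Best Arlen to Selby: Arlen–Jorvik–Selby costing 6
Shortest Selby→Kelso: Selby–Irby–Ravel–Kelso = 7
Total via Selby: 6 + 7 = 13 km.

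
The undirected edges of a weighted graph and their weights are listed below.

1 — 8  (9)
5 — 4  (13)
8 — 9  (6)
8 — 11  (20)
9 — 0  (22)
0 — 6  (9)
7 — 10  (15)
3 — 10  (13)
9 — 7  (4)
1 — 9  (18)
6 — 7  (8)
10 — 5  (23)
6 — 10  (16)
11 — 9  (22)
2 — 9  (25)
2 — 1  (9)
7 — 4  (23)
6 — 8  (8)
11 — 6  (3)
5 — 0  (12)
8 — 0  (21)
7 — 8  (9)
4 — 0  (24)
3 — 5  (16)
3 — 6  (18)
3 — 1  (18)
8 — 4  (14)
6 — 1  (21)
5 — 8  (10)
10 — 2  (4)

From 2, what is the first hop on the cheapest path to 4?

Compare a few routes:
2 - 1 - 8 - 4: 9+9+14 = 32
2 - 10 - 5 - 4: 4+23+13 = 40
Cheapest is 2 - 1 - 8 - 4 at 32.
So from 2 the first move is to 1.

1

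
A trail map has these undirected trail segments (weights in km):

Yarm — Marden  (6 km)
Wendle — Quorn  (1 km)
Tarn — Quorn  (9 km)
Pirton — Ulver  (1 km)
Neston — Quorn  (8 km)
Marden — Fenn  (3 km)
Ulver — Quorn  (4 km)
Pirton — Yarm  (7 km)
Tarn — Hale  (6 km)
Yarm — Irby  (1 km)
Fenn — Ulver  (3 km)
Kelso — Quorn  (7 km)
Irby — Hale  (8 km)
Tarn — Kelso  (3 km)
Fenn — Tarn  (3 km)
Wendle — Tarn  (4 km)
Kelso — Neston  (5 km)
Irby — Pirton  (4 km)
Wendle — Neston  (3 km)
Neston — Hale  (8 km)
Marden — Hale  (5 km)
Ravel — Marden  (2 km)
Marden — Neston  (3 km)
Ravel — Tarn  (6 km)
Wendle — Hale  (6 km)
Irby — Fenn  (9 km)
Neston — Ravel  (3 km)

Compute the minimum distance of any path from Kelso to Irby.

14 km

Compare a few routes:
Kelso–Tarn–Fenn–Ulver–Pirton–Irby: 3+3+3+1+4 = 14
Kelso–Tarn–Fenn–Irby: 3+3+9 = 15
Kelso–Neston–Marden–Yarm–Irby: 5+3+6+1 = 15
The minimum is 14 km via Kelso–Tarn–Fenn–Ulver–Pirton–Irby.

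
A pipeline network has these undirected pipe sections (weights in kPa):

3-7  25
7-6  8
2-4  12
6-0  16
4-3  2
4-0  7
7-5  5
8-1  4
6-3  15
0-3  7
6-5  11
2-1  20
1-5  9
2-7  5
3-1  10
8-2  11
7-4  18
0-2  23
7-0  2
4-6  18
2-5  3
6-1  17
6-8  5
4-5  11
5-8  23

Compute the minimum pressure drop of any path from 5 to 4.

Running Dijkstra from 5:
5: 0
2: 3  (via 5)
7: 5  (via 5)
0: 7  (via 7)
1: 9  (via 5)
4: 11  (via 5)
Shortest route: 5 → 4 = 11 kPa.

11 kPa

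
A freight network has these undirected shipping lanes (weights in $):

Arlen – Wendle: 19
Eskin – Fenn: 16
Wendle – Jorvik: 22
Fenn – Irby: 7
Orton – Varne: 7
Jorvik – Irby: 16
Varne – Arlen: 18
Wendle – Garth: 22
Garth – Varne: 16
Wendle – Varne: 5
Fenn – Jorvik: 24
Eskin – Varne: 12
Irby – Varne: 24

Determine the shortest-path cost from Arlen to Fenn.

$46

Settle nodes by increasing distance from Arlen:
Arlen: 0
Varne: 18  (via Arlen)
Wendle: 19  (via Arlen)
Orton: 25  (via Varne)
Eskin: 30  (via Varne)
Garth: 34  (via Varne)
Jorvik: 41  (via Wendle)
Irby: 42  (via Varne)
Fenn: 46  (via Eskin)
Shortest route: Arlen → Varne → Eskin → Fenn = $46.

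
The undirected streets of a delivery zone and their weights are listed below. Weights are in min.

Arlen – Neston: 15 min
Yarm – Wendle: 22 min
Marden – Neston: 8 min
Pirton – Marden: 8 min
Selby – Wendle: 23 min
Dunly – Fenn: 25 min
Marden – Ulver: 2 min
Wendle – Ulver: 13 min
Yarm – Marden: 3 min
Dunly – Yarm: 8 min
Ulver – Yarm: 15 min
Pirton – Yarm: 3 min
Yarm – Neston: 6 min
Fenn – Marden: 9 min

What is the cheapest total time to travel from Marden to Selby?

Enumerating some paths:
Marden → Yarm → Wendle → Selby: 3+22+23 = 48
Marden → Ulver → Wendle → Selby: 2+13+23 = 38
Marden → Yarm → Ulver → Wendle → Selby: 3+15+13+23 = 54
Cheapest is Marden → Ulver → Wendle → Selby at 38 min.

38 min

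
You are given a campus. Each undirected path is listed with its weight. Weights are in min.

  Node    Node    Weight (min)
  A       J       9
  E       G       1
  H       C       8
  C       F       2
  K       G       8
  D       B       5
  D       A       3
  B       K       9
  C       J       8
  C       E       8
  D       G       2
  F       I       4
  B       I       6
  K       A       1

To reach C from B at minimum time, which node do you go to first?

Compare a few routes:
B–D–A–J–C: 5+3+9+8 = 25
B–I–F–C: 6+4+2 = 12
B–K–A–D–G–E–C: 9+1+3+2+1+8 = 24
B–D–G–E–C: 5+2+1+8 = 16
Cheapest is B–I–F–C at 12 min.
So from B the first move is to I.

I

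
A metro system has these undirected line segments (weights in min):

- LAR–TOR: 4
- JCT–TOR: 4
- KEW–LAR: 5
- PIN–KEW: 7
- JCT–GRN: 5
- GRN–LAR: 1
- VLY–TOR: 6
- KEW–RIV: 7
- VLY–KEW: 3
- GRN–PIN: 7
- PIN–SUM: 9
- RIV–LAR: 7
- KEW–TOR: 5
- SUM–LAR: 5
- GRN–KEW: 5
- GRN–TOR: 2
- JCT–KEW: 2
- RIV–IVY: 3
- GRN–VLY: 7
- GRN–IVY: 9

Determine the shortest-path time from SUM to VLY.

13 min

Candidate routes:
SUM → LAR → GRN → VLY: 5+1+7 = 13
SUM → LAR → GRN → KEW → VLY: 5+1+5+3 = 14
The minimum is 13 min via SUM → LAR → GRN → VLY.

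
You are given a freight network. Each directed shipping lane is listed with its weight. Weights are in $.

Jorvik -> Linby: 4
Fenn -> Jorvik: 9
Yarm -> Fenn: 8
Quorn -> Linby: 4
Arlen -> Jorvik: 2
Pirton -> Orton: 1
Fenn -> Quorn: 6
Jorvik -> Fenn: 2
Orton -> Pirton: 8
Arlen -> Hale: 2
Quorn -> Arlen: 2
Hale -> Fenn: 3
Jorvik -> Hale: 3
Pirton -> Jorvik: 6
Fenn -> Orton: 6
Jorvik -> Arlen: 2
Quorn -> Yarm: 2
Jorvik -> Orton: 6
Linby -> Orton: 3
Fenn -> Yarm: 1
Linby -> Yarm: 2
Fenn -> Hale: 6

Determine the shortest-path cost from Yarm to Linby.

$18

Settle nodes by increasing distance from Yarm:
Yarm: 0
Fenn: 8  (via Yarm)
Orton: 14  (via Fenn)
Hale: 14  (via Fenn)
Quorn: 14  (via Fenn)
Arlen: 16  (via Quorn)
Jorvik: 17  (via Fenn)
Linby: 18  (via Quorn)
Shortest route: Yarm–Fenn–Quorn–Linby = $18.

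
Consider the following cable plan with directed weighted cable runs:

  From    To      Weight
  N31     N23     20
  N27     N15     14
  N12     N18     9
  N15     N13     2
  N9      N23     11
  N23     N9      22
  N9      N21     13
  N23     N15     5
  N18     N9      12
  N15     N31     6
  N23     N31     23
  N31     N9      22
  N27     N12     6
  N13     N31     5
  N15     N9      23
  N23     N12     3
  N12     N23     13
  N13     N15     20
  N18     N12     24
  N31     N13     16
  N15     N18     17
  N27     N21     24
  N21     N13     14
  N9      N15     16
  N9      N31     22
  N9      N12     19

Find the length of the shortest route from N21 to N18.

Shortest distances from N21:
N21: 0
N13: 14  (via N21)
N31: 19  (via N13)
N15: 34  (via N13)
N23: 39  (via N31)
N9: 41  (via N31)
N12: 42  (via N23)
N18: 51  (via N15)
Shortest route: N21 → N13 → N15 → N18 = 51.

51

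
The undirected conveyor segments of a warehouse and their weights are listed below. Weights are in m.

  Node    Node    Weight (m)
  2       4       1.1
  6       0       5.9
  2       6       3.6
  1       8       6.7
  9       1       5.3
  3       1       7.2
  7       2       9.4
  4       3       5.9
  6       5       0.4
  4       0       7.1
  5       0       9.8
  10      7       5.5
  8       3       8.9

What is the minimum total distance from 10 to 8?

30.8 m

Candidate routes:
10–7–2–4–3–1–8: 5.5+9.4+1.1+5.9+7.2+6.7 = 35.8
10–7–2–4–3–8: 5.5+9.4+1.1+5.9+8.9 = 30.8
The minimum is 30.8 m via 10–7–2–4–3–8.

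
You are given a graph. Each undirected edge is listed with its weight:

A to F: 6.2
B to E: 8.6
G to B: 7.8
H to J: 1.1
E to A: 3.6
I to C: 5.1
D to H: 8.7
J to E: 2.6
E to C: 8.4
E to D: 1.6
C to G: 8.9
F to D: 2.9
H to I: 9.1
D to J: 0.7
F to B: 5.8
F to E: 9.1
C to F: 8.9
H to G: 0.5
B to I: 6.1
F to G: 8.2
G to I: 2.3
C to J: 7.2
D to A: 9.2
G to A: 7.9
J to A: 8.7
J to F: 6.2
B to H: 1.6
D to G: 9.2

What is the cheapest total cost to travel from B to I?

4.4

Shortest distances from B:
B: 0
H: 1.6  (via B)
G: 2.1  (via H)
J: 2.7  (via H)
D: 3.4  (via J)
I: 4.4  (via G)
Shortest route: B → H → G → I = 4.4.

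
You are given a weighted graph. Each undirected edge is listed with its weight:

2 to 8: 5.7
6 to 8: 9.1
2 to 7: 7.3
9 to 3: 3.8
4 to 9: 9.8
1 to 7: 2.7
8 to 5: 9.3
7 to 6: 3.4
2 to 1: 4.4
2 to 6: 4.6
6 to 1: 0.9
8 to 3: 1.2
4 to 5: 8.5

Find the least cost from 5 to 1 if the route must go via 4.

33.3

Best 5 to 4: 5–4 costing 8.5
Shortest 4→1: 4–9–3–8–6–1 = 24.8
Total via 4: 8.5 + 24.8 = 33.3.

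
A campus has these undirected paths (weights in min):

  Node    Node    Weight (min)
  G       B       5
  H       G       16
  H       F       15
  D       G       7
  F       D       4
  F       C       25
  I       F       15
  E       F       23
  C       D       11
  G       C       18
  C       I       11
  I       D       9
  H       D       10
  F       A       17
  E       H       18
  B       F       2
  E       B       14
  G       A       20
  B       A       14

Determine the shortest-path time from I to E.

Compare a few routes:
I - D - F - B - E: 9+4+2+14 = 29
I - F - B - E: 15+2+14 = 31
I - D - G - B - E: 9+7+5+14 = 35
I - D - F - E: 9+4+23 = 36
The minimum is 29 min via I - D - F - B - E.

29 min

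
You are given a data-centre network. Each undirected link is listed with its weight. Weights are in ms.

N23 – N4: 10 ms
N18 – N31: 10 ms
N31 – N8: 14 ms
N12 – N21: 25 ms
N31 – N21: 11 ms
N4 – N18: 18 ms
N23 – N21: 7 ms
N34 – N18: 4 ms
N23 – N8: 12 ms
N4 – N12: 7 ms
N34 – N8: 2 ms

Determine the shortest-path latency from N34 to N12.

29 ms

Candidate routes:
N34–N18–N4–N12: 4+18+7 = 29
N34–N8–N23–N4–N12: 2+12+10+7 = 31
Cheapest is N34–N18–N4–N12 at 29 ms.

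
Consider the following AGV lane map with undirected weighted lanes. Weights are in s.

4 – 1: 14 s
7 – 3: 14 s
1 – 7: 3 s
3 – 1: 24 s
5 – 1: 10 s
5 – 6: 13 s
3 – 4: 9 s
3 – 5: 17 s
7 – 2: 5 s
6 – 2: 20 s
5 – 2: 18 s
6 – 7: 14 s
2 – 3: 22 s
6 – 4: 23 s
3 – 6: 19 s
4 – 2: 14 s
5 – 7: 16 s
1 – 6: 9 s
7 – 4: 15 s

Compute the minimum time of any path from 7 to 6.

12 s

Compare a few routes:
7 - 6: 14 = 14
7 - 1 - 5 - 6: 3+10+13 = 26
7 - 2 - 6: 5+20 = 25
7 - 1 - 6: 3+9 = 12
Cheapest is 7 - 1 - 6 at 12 s.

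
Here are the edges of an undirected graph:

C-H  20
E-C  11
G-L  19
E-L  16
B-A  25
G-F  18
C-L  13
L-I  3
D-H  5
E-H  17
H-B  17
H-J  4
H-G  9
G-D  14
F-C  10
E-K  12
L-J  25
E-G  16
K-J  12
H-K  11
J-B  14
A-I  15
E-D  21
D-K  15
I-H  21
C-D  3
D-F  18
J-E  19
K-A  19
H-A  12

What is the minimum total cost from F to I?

Settle nodes by increasing distance from F:
F: 0
C: 10  (via F)
D: 13  (via C)
G: 18  (via F)
H: 18  (via D)
E: 21  (via C)
J: 22  (via H)
L: 23  (via C)
I: 26  (via L)
Shortest route: F–C–L–I = 26.

26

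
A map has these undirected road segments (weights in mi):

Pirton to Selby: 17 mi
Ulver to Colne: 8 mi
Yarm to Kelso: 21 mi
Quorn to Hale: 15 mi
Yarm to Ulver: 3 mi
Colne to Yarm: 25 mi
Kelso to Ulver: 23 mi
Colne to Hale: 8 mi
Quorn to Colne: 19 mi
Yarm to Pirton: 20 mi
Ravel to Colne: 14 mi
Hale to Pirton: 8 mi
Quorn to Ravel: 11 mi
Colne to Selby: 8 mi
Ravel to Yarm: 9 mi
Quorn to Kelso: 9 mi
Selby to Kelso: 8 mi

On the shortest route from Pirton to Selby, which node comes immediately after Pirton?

Enumerating some paths:
Pirton → Hale → Colne → Selby: 8+8+8 = 24
Pirton → Hale → Quorn → Kelso → Selby: 8+15+9+8 = 40
Pirton → Yarm → Ulver → Colne → Selby: 20+3+8+8 = 39
Pirton → Selby: 17 = 17
Cheapest is Pirton → Selby at 17 mi.
So from Pirton the first move is to Selby.

Selby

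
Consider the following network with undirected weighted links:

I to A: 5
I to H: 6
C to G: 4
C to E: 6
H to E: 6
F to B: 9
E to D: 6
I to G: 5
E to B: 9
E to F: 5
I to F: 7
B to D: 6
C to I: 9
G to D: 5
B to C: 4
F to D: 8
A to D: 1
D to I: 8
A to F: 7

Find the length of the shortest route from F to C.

Shortest distances from F:
F: 0
E: 5  (via F)
A: 7  (via F)
I: 7  (via F)
D: 8  (via F)
B: 9  (via F)
C: 11  (via E)
Shortest route: F–E–C = 11.

11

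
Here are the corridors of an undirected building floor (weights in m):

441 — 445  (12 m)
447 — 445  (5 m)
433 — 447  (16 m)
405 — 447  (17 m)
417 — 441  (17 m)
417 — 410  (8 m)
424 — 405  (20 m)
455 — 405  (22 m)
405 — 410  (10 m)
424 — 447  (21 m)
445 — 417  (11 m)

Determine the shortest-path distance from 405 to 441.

Candidate routes:
405 → 410 → 417 → 441: 10+8+17 = 35
405 → 447 → 445 → 417 → 441: 17+5+11+17 = 50
405 → 410 → 417 → 445 → 441: 10+8+11+12 = 41
405 → 447 → 445 → 441: 17+5+12 = 34
The minimum is 34 m via 405 → 447 → 445 → 441.

34 m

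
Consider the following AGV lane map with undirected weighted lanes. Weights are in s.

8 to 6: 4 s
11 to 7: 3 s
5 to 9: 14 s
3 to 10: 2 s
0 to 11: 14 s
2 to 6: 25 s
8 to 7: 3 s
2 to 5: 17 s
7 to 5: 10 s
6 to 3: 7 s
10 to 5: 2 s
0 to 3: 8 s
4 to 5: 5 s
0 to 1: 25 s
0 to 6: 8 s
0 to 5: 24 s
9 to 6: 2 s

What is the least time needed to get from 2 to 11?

Enumerating some paths:
2–5–7–11: 17+10+3 = 30
2–6–8–7–11: 25+4+3+3 = 35
The minimum is 30 s via 2–5–7–11.

30 s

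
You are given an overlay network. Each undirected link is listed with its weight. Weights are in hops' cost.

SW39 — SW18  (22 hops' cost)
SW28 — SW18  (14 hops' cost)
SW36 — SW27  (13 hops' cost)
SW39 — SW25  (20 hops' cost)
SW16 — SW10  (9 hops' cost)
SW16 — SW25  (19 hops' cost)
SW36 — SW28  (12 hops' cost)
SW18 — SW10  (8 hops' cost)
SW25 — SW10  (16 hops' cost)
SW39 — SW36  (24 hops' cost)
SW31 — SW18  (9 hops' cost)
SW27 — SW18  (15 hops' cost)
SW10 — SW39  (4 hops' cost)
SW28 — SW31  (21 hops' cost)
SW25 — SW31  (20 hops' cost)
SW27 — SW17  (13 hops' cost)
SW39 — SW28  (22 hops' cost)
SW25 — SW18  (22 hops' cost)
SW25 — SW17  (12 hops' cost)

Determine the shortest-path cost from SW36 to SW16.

Shortest distances from SW36:
SW36: 0
SW28: 12  (via SW36)
SW27: 13  (via SW36)
SW39: 24  (via SW36)
SW17: 26  (via SW27)
SW18: 26  (via SW28)
SW10: 28  (via SW39)
SW31: 33  (via SW28)
SW16: 37  (via SW10)
Shortest route: SW36 → SW39 → SW10 → SW16 = 37 hops' cost.

37 hops' cost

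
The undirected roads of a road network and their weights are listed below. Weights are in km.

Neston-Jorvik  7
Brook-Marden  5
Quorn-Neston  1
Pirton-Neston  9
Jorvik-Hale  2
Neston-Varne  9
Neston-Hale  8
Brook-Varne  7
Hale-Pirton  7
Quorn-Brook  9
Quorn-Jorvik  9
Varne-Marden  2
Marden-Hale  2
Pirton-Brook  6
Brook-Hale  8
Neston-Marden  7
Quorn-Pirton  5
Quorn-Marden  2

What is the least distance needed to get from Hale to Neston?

Running Dijkstra from Hale:
Hale: 0
Jorvik: 2  (via Hale)
Marden: 2  (via Hale)
Varne: 4  (via Marden)
Quorn: 4  (via Marden)
Neston: 5  (via Quorn)
Shortest route: Hale–Marden–Quorn–Neston = 5 km.

5 km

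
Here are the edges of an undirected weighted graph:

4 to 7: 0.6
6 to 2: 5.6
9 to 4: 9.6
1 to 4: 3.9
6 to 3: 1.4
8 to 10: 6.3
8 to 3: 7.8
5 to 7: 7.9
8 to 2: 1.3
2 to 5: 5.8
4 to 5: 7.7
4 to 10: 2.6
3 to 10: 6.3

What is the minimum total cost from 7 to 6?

Candidate routes:
7 → 4 → 10 → 8 → 2 → 6: 0.6+2.6+6.3+1.3+5.6 = 16.4
7 → 4 → 10 → 3 → 6: 0.6+2.6+6.3+1.4 = 10.9
7 → 5 → 2 → 6: 7.9+5.8+5.6 = 19.3
7 → 4 → 10 → 8 → 3 → 6: 0.6+2.6+6.3+7.8+1.4 = 18.7
Cheapest is 7 → 4 → 10 → 3 → 6 at 10.9.

10.9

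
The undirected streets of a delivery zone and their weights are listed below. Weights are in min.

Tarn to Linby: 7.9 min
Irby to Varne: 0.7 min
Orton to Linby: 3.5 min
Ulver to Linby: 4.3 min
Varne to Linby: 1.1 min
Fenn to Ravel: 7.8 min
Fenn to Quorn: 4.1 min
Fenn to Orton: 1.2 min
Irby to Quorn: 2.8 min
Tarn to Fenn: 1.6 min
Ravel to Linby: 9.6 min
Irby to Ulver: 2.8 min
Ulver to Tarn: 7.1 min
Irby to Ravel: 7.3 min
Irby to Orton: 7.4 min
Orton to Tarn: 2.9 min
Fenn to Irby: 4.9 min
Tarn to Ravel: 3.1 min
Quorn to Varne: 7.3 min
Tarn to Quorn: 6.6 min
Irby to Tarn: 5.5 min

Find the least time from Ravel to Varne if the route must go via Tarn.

Shortest Ravel→Tarn: Ravel–Tarn = 3.1
Best Tarn to Varne: Tarn–Irby–Varne costing 6.2
Total via Tarn: 3.1 + 6.2 = 9.3 min.

9.3 min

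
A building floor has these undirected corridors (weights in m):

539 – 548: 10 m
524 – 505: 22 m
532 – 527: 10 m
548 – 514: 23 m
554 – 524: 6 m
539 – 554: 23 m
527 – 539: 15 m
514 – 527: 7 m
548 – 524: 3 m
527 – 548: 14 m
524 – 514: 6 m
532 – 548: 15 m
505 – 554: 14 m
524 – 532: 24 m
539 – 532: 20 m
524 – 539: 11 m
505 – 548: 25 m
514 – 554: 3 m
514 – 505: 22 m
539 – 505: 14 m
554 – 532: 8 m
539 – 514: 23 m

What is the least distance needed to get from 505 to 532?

Shortest distances from 505:
505: 0
539: 14  (via 505)
554: 14  (via 505)
514: 17  (via 554)
524: 20  (via 554)
532: 22  (via 554)
Shortest route: 505 → 554 → 532 = 22 m.

22 m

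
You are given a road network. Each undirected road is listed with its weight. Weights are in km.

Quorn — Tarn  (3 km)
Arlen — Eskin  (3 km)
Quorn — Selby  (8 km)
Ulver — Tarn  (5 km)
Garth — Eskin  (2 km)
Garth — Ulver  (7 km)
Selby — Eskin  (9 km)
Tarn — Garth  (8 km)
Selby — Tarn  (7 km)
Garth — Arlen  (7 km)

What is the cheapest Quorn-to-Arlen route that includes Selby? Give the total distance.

20 km

Best Quorn to Selby: Quorn–Selby costing 8
Best Selby to Arlen: Selby–Eskin–Arlen costing 12
Total via Selby: 8 + 12 = 20 km.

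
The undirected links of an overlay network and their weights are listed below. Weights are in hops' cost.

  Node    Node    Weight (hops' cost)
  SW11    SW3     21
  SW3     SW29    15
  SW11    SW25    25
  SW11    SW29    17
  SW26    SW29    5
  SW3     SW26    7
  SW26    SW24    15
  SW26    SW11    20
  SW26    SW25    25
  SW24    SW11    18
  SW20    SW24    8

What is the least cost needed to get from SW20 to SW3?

Settle nodes by increasing distance from SW20:
SW20: 0
SW24: 8  (via SW20)
SW26: 23  (via SW24)
SW11: 26  (via SW24)
SW29: 28  (via SW26)
SW3: 30  (via SW26)
Shortest route: SW20–SW24–SW26–SW3 = 30 hops' cost.

30 hops' cost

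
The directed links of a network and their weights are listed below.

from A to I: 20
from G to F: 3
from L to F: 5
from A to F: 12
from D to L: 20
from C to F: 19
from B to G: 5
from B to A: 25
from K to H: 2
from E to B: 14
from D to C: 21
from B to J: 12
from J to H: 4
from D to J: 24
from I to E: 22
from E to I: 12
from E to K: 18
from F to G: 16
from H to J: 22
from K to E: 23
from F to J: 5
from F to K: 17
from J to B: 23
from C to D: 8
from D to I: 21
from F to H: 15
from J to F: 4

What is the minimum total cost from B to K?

Shortest distances from B:
B: 0
G: 5  (via B)
F: 8  (via G)
J: 12  (via B)
H: 16  (via J)
A: 25  (via B)
K: 25  (via F)
Shortest route: B → G → F → K = 25.

25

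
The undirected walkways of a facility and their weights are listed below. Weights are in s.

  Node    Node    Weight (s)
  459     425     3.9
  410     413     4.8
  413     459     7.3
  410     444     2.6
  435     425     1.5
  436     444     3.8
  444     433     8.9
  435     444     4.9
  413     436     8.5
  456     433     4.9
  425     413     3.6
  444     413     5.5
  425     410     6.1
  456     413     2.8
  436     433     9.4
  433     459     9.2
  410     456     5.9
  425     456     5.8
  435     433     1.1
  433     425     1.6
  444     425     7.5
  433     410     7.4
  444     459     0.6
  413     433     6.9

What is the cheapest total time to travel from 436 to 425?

8.3 s

Candidate routes:
436–433–425: 9.4+1.6 = 11
436–444–435–425: 3.8+4.9+1.5 = 10.2
436–444–425: 3.8+7.5 = 11.3
436–444–459–425: 3.8+0.6+3.9 = 8.3
Cheapest is 436–444–459–425 at 8.3 s.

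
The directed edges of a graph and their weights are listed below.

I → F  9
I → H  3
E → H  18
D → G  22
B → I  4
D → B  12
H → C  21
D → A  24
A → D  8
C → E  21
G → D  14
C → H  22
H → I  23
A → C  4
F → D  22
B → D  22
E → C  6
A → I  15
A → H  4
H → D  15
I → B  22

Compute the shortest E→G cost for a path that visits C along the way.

65

Shortest E→C: E → C = 6
Shortest C→G: C → H → D → G = 59
Total via C: 6 + 59 = 65.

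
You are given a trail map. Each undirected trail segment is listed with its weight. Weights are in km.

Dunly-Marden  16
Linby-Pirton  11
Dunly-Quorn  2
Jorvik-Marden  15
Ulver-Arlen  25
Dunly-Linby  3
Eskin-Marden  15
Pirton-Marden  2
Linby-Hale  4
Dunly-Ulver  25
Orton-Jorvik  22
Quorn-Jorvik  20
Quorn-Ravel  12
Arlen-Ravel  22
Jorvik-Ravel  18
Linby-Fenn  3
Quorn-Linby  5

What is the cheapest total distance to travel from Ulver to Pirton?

Enumerating some paths:
Ulver - Dunly - Linby - Pirton: 25+3+11 = 39
Ulver - Dunly - Quorn - Linby - Pirton: 25+2+5+11 = 43
Cheapest is Ulver - Dunly - Linby - Pirton at 39 km.

39 km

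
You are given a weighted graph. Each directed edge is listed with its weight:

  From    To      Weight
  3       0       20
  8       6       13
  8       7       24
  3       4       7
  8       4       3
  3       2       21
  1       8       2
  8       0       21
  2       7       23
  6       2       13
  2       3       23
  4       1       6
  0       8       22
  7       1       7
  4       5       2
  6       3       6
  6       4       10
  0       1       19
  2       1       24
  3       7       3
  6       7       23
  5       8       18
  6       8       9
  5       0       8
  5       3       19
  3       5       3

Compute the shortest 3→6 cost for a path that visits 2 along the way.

Best 3 to 2: 3–2 costing 21
Best 2 to 6: 2–1–8–6 costing 39
Total via 2: 21 + 39 = 60.

60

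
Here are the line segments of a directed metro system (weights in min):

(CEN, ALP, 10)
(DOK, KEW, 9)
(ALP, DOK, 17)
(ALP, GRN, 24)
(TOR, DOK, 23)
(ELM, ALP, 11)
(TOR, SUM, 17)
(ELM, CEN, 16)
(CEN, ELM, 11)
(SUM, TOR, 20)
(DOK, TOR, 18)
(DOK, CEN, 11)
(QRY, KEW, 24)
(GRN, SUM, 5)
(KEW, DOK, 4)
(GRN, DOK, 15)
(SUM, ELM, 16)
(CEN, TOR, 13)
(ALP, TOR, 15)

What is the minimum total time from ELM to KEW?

37 min

Candidate routes:
ELM → ALP → TOR → DOK → KEW: 11+15+23+9 = 58
ELM → CEN → ALP → DOK → KEW: 16+10+17+9 = 52
ELM → ALP → DOK → KEW: 11+17+9 = 37
Cheapest is ELM → ALP → DOK → KEW at 37 min.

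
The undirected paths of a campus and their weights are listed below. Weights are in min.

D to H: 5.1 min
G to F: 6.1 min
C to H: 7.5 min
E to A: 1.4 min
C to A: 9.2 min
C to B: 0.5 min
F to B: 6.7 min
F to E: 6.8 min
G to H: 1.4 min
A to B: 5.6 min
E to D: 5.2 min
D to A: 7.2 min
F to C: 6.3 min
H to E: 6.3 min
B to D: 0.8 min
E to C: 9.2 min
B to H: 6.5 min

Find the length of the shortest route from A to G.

9.1 min

Shortest distances from A:
A: 0
E: 1.4  (via A)
B: 5.6  (via A)
C: 6.1  (via B)
D: 6.4  (via B)
H: 7.7  (via E)
F: 8.2  (via E)
G: 9.1  (via H)
Shortest route: A–E–H–G = 9.1 min.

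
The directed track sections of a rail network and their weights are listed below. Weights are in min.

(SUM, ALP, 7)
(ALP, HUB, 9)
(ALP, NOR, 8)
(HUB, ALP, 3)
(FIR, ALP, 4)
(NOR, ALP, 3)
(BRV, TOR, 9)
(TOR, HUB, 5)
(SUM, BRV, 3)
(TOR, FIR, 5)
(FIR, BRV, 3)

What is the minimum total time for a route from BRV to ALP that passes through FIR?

18 min

Shortest BRV→FIR: BRV–TOR–FIR = 14
Shortest FIR→ALP: FIR–ALP = 4
Total via FIR: 14 + 4 = 18 min.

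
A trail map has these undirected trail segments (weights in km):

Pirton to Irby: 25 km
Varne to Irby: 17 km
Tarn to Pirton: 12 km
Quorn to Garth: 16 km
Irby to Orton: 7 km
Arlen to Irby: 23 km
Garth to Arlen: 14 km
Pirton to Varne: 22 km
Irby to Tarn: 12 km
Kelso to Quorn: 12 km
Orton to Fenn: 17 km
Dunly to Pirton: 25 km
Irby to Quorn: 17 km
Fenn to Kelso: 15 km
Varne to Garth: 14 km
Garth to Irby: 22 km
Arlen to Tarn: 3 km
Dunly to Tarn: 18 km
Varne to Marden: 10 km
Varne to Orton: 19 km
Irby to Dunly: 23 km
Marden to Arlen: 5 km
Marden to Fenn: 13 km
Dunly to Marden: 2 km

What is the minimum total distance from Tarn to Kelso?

36 km

Settle nodes by increasing distance from Tarn:
Tarn: 0
Arlen: 3  (via Tarn)
Marden: 8  (via Arlen)
Dunly: 10  (via Marden)
Irby: 12  (via Tarn)
Pirton: 12  (via Tarn)
Garth: 17  (via Arlen)
Varne: 18  (via Marden)
Orton: 19  (via Irby)
Fenn: 21  (via Marden)
Quorn: 29  (via Irby)
Kelso: 36  (via Fenn)
Shortest route: Tarn–Arlen–Marden–Fenn–Kelso = 36 km.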